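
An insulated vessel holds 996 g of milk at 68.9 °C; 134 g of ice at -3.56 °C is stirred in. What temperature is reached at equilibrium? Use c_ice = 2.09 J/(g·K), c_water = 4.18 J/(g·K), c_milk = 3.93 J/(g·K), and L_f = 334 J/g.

T_f ≈ 50.0 °C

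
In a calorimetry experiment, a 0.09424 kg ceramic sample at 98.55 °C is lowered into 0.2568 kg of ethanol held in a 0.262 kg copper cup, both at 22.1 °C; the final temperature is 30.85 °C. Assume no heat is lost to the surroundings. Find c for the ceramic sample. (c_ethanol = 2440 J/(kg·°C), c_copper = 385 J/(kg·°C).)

c ≈ 998 J/(kg·°C)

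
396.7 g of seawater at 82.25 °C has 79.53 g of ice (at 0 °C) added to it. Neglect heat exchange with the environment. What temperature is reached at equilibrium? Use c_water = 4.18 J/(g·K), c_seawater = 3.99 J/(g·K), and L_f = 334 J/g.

Taking heat into each body as positive, Σ m c ΔT = 0:
latent heat to melt: 79.53×334 = 26563; warm the meltwater: 332.44 T; seawater cools: 396.7×3.99×(T − 82.25) = 1582.8(T − 82.25)
1915.3 T = 130188 − 26563 = 103625
T ≈ 54.10 °C — above 0 °C, consistent with complete melting.

T_f ≈ 54.1 °C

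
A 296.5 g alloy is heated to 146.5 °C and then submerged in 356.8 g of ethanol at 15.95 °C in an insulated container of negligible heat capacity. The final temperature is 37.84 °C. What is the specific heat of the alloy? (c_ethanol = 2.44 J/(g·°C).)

m_s c (T_s − T_f) = m_ethanol c_ethanol (T_f − T_0):
296.5×c×(146.5 − 37.84) = 356.8×2.44×(37.84 − 15.95)
32218 c = 19057  ⇒  c ≈ 0.5915 J/(g·°C)

c ≈ 0.592 J/(g·°C)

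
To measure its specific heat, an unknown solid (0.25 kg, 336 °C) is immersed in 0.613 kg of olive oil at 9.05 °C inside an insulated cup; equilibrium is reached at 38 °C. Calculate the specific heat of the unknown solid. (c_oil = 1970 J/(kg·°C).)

m_s c (T_s − T_f) = m_oil c_oil (T_f − T_0):
0.25·c·(336 − 38) = 0.613·1970·(38 − 9.05)
74.5 c = 34960  ⇒  c ≈ 469.3 J/(kg·°C)

c ≈ 469 J/(kg·°C)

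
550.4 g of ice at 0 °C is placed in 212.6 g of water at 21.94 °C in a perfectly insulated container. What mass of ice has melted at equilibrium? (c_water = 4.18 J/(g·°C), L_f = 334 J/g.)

Heat available from the water dropping to 0 °C: 212.6×4.18×21.94 = 19497 J.
Melting all 550.4 g of ice would need 550.4×334 = 183834 J.
19497 J < 183834 J, so only part of the ice melts and the system sits at 0 °C.
m_melted×334 = 19497  ⇒  m_melted ≈ 58.38 g.

m_melted ≈ 58.4 g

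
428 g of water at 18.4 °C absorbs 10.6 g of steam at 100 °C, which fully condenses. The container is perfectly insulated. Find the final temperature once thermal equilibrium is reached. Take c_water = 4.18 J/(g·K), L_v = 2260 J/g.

Heat gained plus heat lost sum to zero:
latent heat released on condensation: 10.6×2260 = 23956; condensed water 100 °C→T: 44.31(T − 100); original water: 1789(T − 18.4)
1833.3 T = 23956 + 4430.8 + 32918 = 61305
T ≈ 33.44 °C (< 100 °C, so full condensation is consistent).

T_f ≈ 33.4 °C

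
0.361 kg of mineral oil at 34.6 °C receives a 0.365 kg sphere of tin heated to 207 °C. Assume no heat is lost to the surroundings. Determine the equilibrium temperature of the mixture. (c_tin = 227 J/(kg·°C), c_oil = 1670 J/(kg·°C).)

T_f ≈ 55.4 °C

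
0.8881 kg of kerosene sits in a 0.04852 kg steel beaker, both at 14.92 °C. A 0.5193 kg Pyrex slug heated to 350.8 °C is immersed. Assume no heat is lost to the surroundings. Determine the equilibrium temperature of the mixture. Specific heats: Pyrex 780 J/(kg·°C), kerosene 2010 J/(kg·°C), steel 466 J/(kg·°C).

Energy conservation, ΣQ = 0:
0.5193·780·(T − 350.8) + 0.8881·2010·(T − 14.92) + 0.04852·466·(T − 14.92) = 0
(405.05 + 1785.1 + 22.61) T = 405.05·350.8 + 1785.1·14.92 + 22.61·14.92
T ≈ 76.40 °C

T_f ≈ 76.4 °C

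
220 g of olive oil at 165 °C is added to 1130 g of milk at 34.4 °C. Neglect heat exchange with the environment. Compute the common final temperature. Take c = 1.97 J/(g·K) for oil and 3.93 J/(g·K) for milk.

Setting the total heat transfer to zero:
220×1.97×(T − 165) + 1130×3.93×(T − 34.4) = 0
4874.3 T = 224278
T = 224278/4874.3 ≈ 46.01 °C

T_f ≈ 46.0 °C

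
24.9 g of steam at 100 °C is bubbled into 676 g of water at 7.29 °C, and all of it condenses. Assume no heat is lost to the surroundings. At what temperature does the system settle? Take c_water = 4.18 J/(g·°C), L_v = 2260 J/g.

T_f ≈ 29.8 °C

Heat gained plus heat lost sum to zero:
condense steam: −24.9×2260 = −56274
  condensed water 100 °C→T: 104.08(T − 100)
  water warms: 676×4.18×(T − 7.29) = 2825.7(T − 7.29)
2929.8 T = 56274 + 10408 + 20599 = 87281
T ≈ 29.79 °C — below 100 °C, confirming all the steam condensed.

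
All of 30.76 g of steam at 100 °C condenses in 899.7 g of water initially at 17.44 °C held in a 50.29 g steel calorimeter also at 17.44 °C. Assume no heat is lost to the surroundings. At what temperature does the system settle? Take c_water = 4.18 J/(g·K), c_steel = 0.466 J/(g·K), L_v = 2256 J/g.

Sum of m c ΔT and latent-heat terms is zero:
steam→water at 100 °C releases m L_v = 30.76×2256 = 69395
  condensate cools 100→T: 30.76×4.18×(T − 100) = 128.58(T − 100)
  water warms: 899.7×4.18×(T − 17.44) = 3760.7(T − 17.44)
  steel cup: 50.29×0.466×(T − 17.44) = 23.44(T − 17.44)
3912.8 T = 69395 + 12858 + 65996 = 148248
T ≈ 37.89 °C — below 100 °C, confirming all the steam condensed.

T_f ≈ 37.9 °C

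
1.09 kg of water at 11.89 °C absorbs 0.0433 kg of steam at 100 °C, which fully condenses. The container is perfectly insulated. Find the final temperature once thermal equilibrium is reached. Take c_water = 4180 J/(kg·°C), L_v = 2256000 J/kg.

T_f ≈ 35.9 °C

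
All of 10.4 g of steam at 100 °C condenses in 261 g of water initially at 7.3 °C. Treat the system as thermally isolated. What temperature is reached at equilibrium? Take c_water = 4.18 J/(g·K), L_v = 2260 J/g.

Energy conservation, ΣQ = 0:
steam→water at 100 °C releases m L_v = 10.4·2260 = 23504; condensed water 100 °C→T: 43.47(T − 100); original water: 1091(T − 7.3)
1134.5 T = 23504 + 4347.2 + 7964.2 = 35815
T ≈ 31.57 °C (< 100 °C, so full condensation is consistent).

T_f ≈ 31.6 °C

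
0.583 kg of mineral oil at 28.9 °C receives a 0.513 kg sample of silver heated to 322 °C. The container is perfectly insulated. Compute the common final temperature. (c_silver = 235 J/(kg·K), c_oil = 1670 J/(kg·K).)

T_f ≈ 61.2 °C

Heat gained plus heat lost sum to zero:
0.513×235×(T − 322) + 0.583×1670×(T − 28.9) = 0
120.56(T − 322) + 973.61(T − 28.9) = 0
(120.56 + 973.61) T = 120.56×322 + 973.61×28.9
T ≈ 61.19 °C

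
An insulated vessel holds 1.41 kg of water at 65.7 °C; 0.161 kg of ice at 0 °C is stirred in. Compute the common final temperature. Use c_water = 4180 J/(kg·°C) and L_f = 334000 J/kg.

Setting the total heat transfer to zero:
fusion: m_ice L_f = 0.161·334000 = 53774
  meltwater 0→T: 0.161·4180·T = 672.98 T
  water: 5893.8(T − 65.7)
6566.8 T = 387223 − 53774 = 333449
T ≈ 50.78 °C. Since T > 0 °C, the all-ice-melts assumption holds.

T_f ≈ 50.8 °C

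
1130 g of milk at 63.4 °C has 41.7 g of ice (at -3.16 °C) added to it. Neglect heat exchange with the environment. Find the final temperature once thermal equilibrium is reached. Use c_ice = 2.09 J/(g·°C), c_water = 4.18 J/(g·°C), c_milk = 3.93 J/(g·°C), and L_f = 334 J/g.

T_f ≈ 57.9 °C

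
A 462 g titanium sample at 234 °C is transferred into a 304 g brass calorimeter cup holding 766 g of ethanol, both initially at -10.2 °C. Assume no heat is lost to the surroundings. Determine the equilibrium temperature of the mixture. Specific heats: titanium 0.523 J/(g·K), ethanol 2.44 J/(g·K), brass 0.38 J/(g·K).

T_f ≈ 16.3 °C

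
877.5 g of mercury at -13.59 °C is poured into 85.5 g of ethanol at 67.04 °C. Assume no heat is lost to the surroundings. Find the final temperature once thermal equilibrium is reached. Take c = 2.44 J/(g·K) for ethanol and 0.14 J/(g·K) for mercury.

T_f ≈ 37.2 °C

Set heat shed by the hot body equal to heat absorbed by the cold body:
85.5*2.44*(67.04 − T) = 877.5*0.14*(T − (-13.59))
208.62(67.04 − T) = 122.85(T − (-13.59))
331.47 T = 12316  ⇒  T ≈ 37.16 °C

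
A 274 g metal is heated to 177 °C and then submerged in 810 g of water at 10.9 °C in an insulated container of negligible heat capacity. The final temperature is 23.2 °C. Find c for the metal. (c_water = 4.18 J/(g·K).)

m_s c (T_s − T_f) = m_water c_water (T_f − T_0):
274·c·(177 − 23.2) = 810·4.18·(23.2 − 10.9)
42141 c = 41645  ⇒  c ≈ 0.9882 J/(g·K)

c ≈ 0.988 J/(g·K)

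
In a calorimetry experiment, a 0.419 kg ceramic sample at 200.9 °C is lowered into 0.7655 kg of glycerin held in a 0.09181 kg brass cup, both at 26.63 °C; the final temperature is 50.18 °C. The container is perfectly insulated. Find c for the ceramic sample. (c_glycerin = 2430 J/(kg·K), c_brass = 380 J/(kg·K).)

Conservation of energy gives ΣQ = 0:
0.419·c·(50.18 − 200.9) + 0.7655·2430·(50.18 − 26.63) + 0.09181·380·(50.18 − 26.63) = 0
-63.15 c = -44628
c = -44628/-63.15 ≈ 706.7 J/(kg·K)

c ≈ 707 J/(kg·K)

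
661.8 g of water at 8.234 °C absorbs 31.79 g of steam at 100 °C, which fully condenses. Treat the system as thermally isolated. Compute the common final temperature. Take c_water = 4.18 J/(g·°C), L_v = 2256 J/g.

T_f ≈ 37.2 °C

Heat gained plus heat lost sum to zero:
latent heat released on condensation: 31.79×2256 = 71718; condensed water 100 °C→T: 132.88(T − 100); water warms: 661.8×4.18×(T − 8.234) = 2766.3(T − 8.234)
2899.2 T = 71718 + 13288 + 22778 = 107784
T ≈ 37.18 °C, under the boiling point, so the assumption holds.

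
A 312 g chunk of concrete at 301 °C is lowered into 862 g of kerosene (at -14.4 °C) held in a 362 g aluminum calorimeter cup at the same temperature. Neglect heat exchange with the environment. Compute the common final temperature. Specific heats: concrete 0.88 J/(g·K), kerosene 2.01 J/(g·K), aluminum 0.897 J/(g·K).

T_f is the heat-capacity-weighted average of the initial temperatures:
T_f = (274.56*301 + 1732.6*(-14.4) + 324.71*(-14.4)) / (274.56 + 1732.6 + 324.71)
    = 53017 / 2331.9 ≈ 22.74 °C

T_f ≈ 22.7 °C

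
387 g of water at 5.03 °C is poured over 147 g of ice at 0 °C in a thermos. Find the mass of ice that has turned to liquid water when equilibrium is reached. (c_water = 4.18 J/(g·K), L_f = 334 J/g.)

m_melted ≈ 24.4 g

Water can give up m c ΔT = 387×4.18×5.03 = 8136.8 J before reaching 0 °C.
To melt every bit of ice: 147×334 = 49098 J.
Since 8136.8 < 49098 J, not all the ice melts; equilibrium is at 0 °C.
m_melt = 8136.8 / L_f = 24.36 g.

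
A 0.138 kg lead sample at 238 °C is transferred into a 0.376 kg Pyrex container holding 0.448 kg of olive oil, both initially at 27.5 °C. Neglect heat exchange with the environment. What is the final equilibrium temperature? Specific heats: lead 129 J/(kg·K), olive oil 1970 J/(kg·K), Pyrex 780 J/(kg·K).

T_f ≈ 30.6 °C

Conservation of energy gives ΣQ = 0:
0.138*129*(T − 238) + 0.448*1970*(T − 27.5) + 0.376*780*(T − 27.5) = 0
1193.6 T = 36572
T ≈ 30.64 °C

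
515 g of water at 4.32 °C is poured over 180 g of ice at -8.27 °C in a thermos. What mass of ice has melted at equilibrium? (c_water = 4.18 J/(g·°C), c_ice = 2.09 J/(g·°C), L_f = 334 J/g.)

m_melted ≈ 18.5 g

Cooling the water to 0 °C releases 515×4.18×4.32 = 9299.7 J.
Of that, 180×2.09×8.27 = 3111.2 J goes to bring the ice to 0 °C, leaving 6188.5 J.
Melting all 180 g of ice would need 180×334 = 60120 J.
Since 6188.5 < 60120 J, not all the ice melts; equilibrium is at 0 °C.
m_melted×334 = 6188.5  ⇒  m_melted ≈ 18.53 g.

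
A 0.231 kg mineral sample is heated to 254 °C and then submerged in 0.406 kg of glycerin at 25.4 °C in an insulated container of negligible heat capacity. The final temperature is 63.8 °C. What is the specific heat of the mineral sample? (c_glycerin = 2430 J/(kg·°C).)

c ≈ 862 J/(kg·°C)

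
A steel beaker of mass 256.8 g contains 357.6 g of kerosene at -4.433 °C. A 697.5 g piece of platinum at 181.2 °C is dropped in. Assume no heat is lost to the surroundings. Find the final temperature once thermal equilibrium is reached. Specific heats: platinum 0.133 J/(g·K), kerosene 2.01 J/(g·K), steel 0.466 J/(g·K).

T_f ≈ 14.1 °C

T_f is the heat-capacity-weighted average of the initial temperatures:
T_f = (92.77*181.2 + 718.78*(-4.433) + 119.67*(-4.433)) / (92.77 + 718.78 + 119.67)
    = 13093 / 931.21 ≈ 14.06 °C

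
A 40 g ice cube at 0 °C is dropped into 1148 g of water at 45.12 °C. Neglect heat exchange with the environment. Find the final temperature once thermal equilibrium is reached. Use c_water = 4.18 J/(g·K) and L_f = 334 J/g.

T_f ≈ 40.9 °C

Net heat exchanged in the isolated system is zero:
melt ice: 40×334 = 13360
  meltwater 0→T: 40×4.18×T = 167.2 T
  water cools: 1148×4.18×(T − 45.12) = 4798.6(T − 45.12)
4965.8 T = 216515 − 13360 = 203155
T ≈ 40.91 °C — above 0 °C, consistent with complete melting.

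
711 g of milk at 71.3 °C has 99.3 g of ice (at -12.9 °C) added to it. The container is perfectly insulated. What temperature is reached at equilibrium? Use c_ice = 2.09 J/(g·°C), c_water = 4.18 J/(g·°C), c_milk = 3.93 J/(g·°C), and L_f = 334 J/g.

Taking heat into each body as positive, Σ m c ΔT = 0:
ice -12.9→0 °C: 99.3×2.09×12.9 = 2677.2
  melt ice: 99.3×334 = 33166
  meltwater 0→T: 99.3×4.18×T = 415.07 T
  milk: 2794.2(T − 71.3)
3209.3 T = 199229 − 35843 = 163385
T ≈ 50.91 °C. Since T > 0 °C, the all-ice-melts assumption holds.

T_f ≈ 50.9 °C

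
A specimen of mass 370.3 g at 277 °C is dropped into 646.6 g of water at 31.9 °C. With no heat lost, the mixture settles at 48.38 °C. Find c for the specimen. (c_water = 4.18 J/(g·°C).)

m_s c (T_s − T_f) = m_water c_water (T_f − T_0):
370.3×c×(277 − 48.38) = 646.6×4.18×(48.38 − 31.9)
84658 c = 44542  ⇒  c ≈ 0.5261 J/(g·°C)

c ≈ 0.526 J/(g·°C)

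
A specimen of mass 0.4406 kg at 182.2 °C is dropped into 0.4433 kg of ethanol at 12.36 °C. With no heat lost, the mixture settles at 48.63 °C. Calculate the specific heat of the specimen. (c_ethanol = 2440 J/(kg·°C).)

c ≈ 667 J/(kg·°C)

Setting the total heat transfer to zero:
0.4406×c×(48.63 − 182.2) + 0.4433×2440×(48.63 − 12.36) = 0
-58.85 c = -39232
c = -39232/-58.85 ≈ 666.6 J/(kg·°C)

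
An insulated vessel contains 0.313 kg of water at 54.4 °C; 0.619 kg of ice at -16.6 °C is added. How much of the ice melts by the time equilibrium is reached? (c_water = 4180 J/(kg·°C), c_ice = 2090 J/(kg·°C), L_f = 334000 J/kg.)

Water can give up m c ΔT = 0.313·4180·54.4 = 71174 J before reaching 0 °C.
Of that, 0.619·2090·16.6 = 21476 J goes to bring the ice to 0 °C, leaving 49698 J.
Melting all 0.619 kg of ice would need 0.619·334000 = 206746 J.
Since 49698 < 206746 J, not all the ice melts; equilibrium is at 0 °C.
Mass melted = 49698/334000 ≈ 0.1488 kg.

m_melted ≈ 0.149 kg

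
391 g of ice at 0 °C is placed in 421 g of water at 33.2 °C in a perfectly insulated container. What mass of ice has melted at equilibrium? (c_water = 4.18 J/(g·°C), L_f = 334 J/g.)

m_melted ≈ 175 g

Water can give up m c ΔT = 421·4.18·33.2 = 58425 J before reaching 0 °C.
Melting all 391 g of ice would need 391·334 = 130594 J.
58425 J < 130594 J, so only part of the ice melts and the system sits at 0 °C.
Mass melted = 58425/334 ≈ 174.9 g.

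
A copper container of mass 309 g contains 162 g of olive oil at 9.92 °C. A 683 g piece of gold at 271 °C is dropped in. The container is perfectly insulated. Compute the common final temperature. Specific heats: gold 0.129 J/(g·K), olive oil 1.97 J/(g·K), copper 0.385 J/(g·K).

T_f ≈ 53.6 °C

Energy conservation, ΣQ = 0:
683*0.129*(T − 271) + 162*1.97*(T − 9.92) + 309*0.385*(T − 9.92) = 0
88.11(T − 271) + 319.14(T − 9.92) + 118.97(T − 9.92) = 0
526.21 T = 28223
T = 28223/526.21 ≈ 53.63 °C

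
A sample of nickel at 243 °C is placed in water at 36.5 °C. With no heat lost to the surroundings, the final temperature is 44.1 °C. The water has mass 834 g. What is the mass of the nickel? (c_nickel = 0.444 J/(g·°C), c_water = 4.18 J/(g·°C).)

m ≈ 300 g

Conservation of energy gives ΣQ = 0:
m×0.444×(44.1 − 243) + 834×4.18×(44.1 − 36.5) = 0
-88.31 m = -26495
m = -26495/-88.31 ≈ 300 g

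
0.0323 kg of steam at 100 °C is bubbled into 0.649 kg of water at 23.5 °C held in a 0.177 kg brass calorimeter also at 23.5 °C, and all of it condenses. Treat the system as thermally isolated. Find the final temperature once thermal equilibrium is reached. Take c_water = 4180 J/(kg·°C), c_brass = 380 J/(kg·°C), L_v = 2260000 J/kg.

Setting the total heat transfer to zero:
condense steam: −0.0323×2260000 = −72998
  condensed water 100 °C→T: 135.01(T − 100)
  water warms: 0.649×4180×(T − 23.5) = 2712.8(T − 23.5)
  cup: 67.26(T − 23.5)
2915.1 T = 72998 + 13501 + 65332 = 151831
T ≈ 52.08 °C, under the boiling point, so the assumption holds.

T_f ≈ 52.1 °C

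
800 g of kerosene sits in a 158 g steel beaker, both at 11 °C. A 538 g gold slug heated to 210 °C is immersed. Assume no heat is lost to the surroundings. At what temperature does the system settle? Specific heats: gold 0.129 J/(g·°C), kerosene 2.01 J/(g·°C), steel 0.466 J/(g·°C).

Heat gained plus heat lost sum to zero:
538×0.129×(T − 210) + 800×2.01×(T − 11) + 158×0.466×(T − 11) = 0
69.4(T − 210) + 1608(T − 11) + 73.63(T − 11) = 0
(69.4 + 1608 + 73.63) T = 69.4×210 + 1608×11 + 73.63×11
T = 33072/1751 ≈ 18.89 °C

T_f ≈ 18.9 °C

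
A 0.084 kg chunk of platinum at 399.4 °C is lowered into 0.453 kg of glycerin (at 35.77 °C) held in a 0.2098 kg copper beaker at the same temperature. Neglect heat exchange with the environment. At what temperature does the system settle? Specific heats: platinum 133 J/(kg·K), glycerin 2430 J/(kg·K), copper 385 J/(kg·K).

T_f ≈ 39.2 °C

T_f = Σ m_i c_i T_i / Σ m_i c_i:
T_f = (11.17×399.4 + 1100.8×35.77 + 80.77×35.77) / (11.17 + 1100.8 + 80.77)
    = 46727 / 1192.7 ≈ 39.18 °C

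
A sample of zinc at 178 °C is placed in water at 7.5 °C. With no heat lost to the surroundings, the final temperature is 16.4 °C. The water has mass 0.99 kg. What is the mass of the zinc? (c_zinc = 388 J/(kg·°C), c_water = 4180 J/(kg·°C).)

Energy conservation, ΣQ = 0:
m·388·(16.4 − 178) + 0.99·4180·(16.4 − 7.5) = 0
-62701 m = -36830
m = -36830/-62701 ≈ 0.5874 kg

m ≈ 0.587 kg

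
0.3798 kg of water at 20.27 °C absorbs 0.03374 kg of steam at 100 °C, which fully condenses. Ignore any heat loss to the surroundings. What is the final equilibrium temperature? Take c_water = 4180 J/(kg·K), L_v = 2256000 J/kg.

Taking heat into each body as positive, Σ m c ΔT = 0:
condense steam: −0.03374×2256000 = −76117; condensed water 100 °C→T: 141.03(T − 100); water warms: 0.3798×4180×(T − 20.27) = 1587.6(T − 20.27)
1728.6 T = 76117 + 14103 + 32180 = 122401
T ≈ 70.81 °C — below 100 °C, confirming all the steam condensed.

T_f ≈ 70.8 °C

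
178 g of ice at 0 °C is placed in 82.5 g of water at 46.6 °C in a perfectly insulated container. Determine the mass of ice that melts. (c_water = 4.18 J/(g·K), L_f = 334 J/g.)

m_melted ≈ 48.1 g

Cooling the water to 0 °C releases 82.5·4.18·46.6 = 16070 J.
Fully melting the ice requires m_ice L_f = 178·334 = 59452 J.
That's not enough to melt it all — equilibrium is at 0 °C with ice remaining.
m_melted·334 = 16070  ⇒  m_melted ≈ 48.11 g.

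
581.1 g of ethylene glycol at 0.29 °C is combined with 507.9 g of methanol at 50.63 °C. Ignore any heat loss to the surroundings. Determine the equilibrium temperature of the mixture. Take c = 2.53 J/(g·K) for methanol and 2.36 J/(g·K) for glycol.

T_f ≈ 24.6 °C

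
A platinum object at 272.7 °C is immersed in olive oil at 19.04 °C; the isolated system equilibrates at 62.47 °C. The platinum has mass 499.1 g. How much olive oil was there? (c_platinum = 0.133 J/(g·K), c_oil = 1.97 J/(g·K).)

m ≈ 163 g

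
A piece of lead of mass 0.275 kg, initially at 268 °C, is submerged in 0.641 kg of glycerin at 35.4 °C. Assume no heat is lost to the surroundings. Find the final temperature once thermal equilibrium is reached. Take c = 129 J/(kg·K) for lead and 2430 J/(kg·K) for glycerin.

Heat lost by the lead equals heat gained by the glycerin:
0.275×129×(268 − T) = 0.641×2430×(T − 35.4)
35.48(268 − T) = 1557.6(T − 35.4)
1593.1 T = 64647  ⇒  T ≈ 40.58 °C

T_f ≈ 40.6 °C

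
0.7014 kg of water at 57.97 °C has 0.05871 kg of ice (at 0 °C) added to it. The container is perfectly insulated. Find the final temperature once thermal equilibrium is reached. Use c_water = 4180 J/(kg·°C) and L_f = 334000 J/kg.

Let T be the final temperature. ΣQ_i = 0:
latent heat to melt: 0.05871·334000 = 19609; warm the meltwater: 245.41 T; water: 2931.9(T − 57.97)
3177.3 T = 169959 − 19609 = 150350
T ≈ 47.32 °C. Since T > 0 °C, the all-ice-melts assumption holds.

T_f ≈ 47.3 °C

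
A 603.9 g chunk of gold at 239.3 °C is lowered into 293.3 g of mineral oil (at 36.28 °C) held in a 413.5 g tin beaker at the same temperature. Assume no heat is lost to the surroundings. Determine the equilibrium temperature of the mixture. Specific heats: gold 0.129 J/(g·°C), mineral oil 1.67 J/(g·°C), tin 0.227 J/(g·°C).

Heat gained plus heat lost sum to zero:
603.9·0.129·(T − 239.3) + 293.3·1.67·(T − 36.28) + 413.5·0.227·(T − 36.28) = 0
77.9(T − 239.3) + 489.81(T − 36.28) + 93.86(T − 36.28) = 0
(77.9 + 489.81 + 93.86) T = 77.9·239.3 + 489.81·36.28 + 93.86·36.28
T = 39818/661.58 ≈ 60.19 °C

T_f ≈ 60.2 °C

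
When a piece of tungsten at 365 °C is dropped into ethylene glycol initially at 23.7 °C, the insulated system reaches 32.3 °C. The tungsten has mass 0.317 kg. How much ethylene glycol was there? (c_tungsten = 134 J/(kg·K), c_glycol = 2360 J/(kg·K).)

m ≈ 0.696 kg

Setting the total heat transfer to zero:
0.317×134×(32.3 − 365) + m×2360×(32.3 − 23.7) = 0
20296 m = 14132
m = 14132/20296 ≈ 0.6963 kg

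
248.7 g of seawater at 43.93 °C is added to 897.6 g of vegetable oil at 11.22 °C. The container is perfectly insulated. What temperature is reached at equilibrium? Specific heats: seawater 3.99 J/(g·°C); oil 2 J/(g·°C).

Net heat exchanged in the isolated system is zero:
248.7*3.99*(T − 43.93) + 897.6*2*(T − 11.22) = 0
2787.5 T = 63734
T ≈ 22.86 °C

T_f ≈ 22.9 °C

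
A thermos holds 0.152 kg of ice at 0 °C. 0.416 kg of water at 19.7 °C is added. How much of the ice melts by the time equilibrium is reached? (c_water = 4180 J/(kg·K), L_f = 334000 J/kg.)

m_melted ≈ 0.103 kg

Water can give up m c ΔT = 0.416·4180·19.7 = 34256 J before reaching 0 °C.
Melting all 0.152 kg of ice would need 0.152·334000 = 50768 J.
Since 34256 < 50768 J, not all the ice melts; equilibrium is at 0 °C.
m_melt = 34256 / L_f = 0.1026 kg.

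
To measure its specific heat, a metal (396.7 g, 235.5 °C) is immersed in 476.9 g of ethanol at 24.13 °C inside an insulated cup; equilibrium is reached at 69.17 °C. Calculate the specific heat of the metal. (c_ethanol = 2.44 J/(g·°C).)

Heat lost by the metal = heat gained by the ethanol:
396.7·c·(235.5 − 69.17) = 476.9·2.44·(69.17 − 24.13)
65983 c = 52410  ⇒  c ≈ 0.7943 J/(g·°C)

c ≈ 0.794 J/(g·°C)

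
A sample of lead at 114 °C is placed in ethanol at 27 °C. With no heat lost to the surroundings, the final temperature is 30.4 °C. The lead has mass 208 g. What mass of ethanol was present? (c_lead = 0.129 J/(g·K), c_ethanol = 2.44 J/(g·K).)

Conservation of energy gives ΣQ = 0:
208·0.129·(30.4 − 114) + m·2.44·(30.4 − 27) = 0
8.296 m = 2243.2
m = 2243.2/8.296 ≈ 270.4 g

m ≈ 270 g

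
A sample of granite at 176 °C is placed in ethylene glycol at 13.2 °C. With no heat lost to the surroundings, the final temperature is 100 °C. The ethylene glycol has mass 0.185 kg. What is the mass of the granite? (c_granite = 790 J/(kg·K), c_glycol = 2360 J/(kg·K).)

Setting the total heat transfer to zero:
m·790·(100 − 176) + 0.185·2360·(100 − 13.2) = 0
-60040 m = -37897
m = -37897/-60040 ≈ 0.6312 kg

m ≈ 0.631 kg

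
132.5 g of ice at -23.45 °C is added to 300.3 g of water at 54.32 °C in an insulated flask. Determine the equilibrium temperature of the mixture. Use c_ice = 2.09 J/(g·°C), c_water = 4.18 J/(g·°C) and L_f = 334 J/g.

T_f ≈ 9.6 °C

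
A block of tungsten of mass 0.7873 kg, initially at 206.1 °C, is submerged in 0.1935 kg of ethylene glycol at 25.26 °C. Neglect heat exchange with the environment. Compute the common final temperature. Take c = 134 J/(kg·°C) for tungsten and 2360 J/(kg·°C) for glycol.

T_f = Σ m_i c_i T_i / Σ m_i c_i:
T_f = (105.5*206.1 + 456.66*25.26) / (105.5 + 456.66)
    = 33278 / 562.16 ≈ 59.20 °C

T_f ≈ 59.2 °C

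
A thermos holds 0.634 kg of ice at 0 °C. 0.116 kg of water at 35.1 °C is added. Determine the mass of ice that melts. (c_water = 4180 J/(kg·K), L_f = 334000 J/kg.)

m_melted ≈ 0.051 kg

Water can give up m c ΔT = 0.116×4180×35.1 = 17019 J before reaching 0 °C.
To melt every bit of ice: 0.634×334000 = 211756 J.
That's not enough to melt it all — equilibrium is at 0 °C with ice remaining.
m_melted×334000 = 17019  ⇒  m_melted ≈ 0.05096 kg.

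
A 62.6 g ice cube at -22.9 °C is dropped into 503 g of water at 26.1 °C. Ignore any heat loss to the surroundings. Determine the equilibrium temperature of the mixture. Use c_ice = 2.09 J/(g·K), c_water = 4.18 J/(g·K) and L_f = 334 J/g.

Heat gained plus heat lost sum to zero:
warm ice to 0 °C: 62.6·2.09·(0 − (-22.9)) = 2996.1
  latent heat to melt: 62.6·334 = 20908
  meltwater 0→T: 62.6·4.18·T = 261.67 T
  water cools: 503·4.18·(T − 26.1) = 2102.5(T − 26.1)
2364.2 T = 54876 − 23904 = 30972
T ≈ 13.10 °C — above 0 °C, consistent with complete melting.

T_f ≈ 13.1 °C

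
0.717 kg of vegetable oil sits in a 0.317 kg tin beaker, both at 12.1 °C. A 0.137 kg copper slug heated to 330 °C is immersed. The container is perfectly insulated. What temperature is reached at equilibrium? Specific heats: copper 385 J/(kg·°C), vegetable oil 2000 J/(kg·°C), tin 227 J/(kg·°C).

Conservation of energy gives ΣQ = 0:
0.137*385*(T − 330) + 0.717*2000*(T − 12.1) + 0.317*227*(T − 12.1) = 0
1558.7 T = 35628
T = 35628 / 1558.7 = 22.9 °C

T_f ≈ 22.9 °C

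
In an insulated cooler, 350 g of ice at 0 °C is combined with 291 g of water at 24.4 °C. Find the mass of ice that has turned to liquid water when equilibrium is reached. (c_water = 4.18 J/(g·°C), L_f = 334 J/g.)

m_melted ≈ 88.9 g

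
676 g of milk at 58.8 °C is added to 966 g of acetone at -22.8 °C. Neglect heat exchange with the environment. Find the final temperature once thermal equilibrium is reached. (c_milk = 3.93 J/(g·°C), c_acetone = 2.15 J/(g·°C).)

Net heat exchanged in the isolated system is zero:
676*3.93*(T − 58.8) + 966*2.15*(T − (-22.8)) = 0
4733.6 T = 108859
T ≈ 23.00 °C

T_f ≈ 23.0 °C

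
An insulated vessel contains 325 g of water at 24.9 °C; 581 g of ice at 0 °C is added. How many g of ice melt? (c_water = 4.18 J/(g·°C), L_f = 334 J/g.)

m_melted ≈ 101 g

Water can give up m c ΔT = 325×4.18×24.9 = 33827 J before reaching 0 °C.
Melting all 581 g of ice would need 581×334 = 194054 J.
33827 J < 194054 J, so only part of the ice melts and the system sits at 0 °C.
m_melted×334 = 33827  ⇒  m_melted ≈ 101.3 g.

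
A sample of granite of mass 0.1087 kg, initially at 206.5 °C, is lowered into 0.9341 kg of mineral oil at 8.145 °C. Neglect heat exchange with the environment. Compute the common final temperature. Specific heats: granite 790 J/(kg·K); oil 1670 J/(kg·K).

T_f ≈ 18.5 °C

Heat gained plus heat lost sum to zero:
0.1087×790×(T − 206.5) + 0.9341×1670×(T − 8.145) = 0
85.87(T − 206.5) + 1559.9(T − 8.145) = 0
1645.8 T = 30439
T ≈ 18.49 °C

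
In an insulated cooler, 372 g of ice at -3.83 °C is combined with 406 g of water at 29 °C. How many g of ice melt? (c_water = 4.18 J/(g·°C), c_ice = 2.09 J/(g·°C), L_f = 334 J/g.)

Cooling the water to 0 °C releases 406×4.18×29 = 49215 J.
Warming the ice to 0 °C takes 372×2.09×3.83 = 2977.7 J, leaving 46238 J for melting.
Fully melting the ice requires m_ice L_f = 372×334 = 124248 J.
That's not enough to melt it all — equilibrium is at 0 °C with ice remaining.
Mass melted = 46238/334 ≈ 138.4 g.

m_melted ≈ 138 g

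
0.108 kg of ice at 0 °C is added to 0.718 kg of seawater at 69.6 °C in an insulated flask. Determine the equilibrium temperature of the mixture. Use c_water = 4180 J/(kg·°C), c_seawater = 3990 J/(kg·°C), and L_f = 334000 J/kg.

Taking heat into each body as positive, Σ m c ΔT = 0:
fusion: m_ice L_f = 0.108×334000 = 36072; meltwater 0→T: 0.108×4180×T = 451.44 T; seawater cools: 0.718×3990×(T − 69.6) = 2864.8(T − 69.6)
3316.3 T = 199391 − 36072 = 163319
T ≈ 49.25 °C (positive, so assuming full melt was valid).

T_f ≈ 49.2 °C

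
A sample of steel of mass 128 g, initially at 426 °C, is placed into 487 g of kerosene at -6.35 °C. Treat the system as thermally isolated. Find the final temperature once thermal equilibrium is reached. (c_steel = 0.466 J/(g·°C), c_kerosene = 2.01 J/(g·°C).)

T_f ≈ 18.5 °C

T_f = Σ m_i c_i T_i / Σ m_i c_i:
T_f = (59.65·426 + 978.87·(-6.35)) / (59.65 + 978.87)
    = 19194 / 1038.5 ≈ 18.48 °C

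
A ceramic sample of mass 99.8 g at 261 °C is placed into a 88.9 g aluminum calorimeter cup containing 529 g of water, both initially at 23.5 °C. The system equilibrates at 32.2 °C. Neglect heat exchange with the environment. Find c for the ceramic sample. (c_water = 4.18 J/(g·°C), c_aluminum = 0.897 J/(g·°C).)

Taking heat into each body as positive, Σ m c ΔT = 0:
99.8×c×(32.2 − 261) + 529×4.18×(32.2 − 23.5) + 88.9×0.897×(32.2 − 23.5) = 0
-22834 c = -19931
c = -19931/-22834 ≈ 0.8729 J/(g·°C)

c ≈ 0.873 J/(g·°C)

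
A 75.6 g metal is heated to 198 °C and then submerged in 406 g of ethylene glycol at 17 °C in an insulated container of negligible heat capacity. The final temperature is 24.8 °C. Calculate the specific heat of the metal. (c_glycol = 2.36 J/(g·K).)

Taking heat into each body as positive, Σ m c ΔT = 0:
75.6×c×(24.8 − 198) + 406×2.36×(24.8 − 17) = 0
-13094 c = -7473.6
c = -7473.6/-13094 ≈ 0.5708 J/(g·K)

c ≈ 0.571 J/(g·K)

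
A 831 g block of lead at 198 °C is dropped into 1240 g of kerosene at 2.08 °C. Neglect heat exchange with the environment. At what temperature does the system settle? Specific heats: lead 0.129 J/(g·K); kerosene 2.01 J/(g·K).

|Q_lead| = |Q_kerosene|:
831*0.129*(198 − T) = 1240*2.01*(T − 2.08)
107.2(198 − T) = 2492.4(T − 2.08)
2599.6 T = 26410  ⇒  T ≈ 10.16 °C

T_f ≈ 10.2 °C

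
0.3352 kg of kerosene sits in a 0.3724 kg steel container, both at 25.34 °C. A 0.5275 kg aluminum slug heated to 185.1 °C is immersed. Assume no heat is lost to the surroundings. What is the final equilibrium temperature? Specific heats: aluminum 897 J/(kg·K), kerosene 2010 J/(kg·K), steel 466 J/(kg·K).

T_f ≈ 82.6 °C

T_f is the heat-capacity-weighted average of the initial temperatures:
T_f = (473.17*185.1 + 673.75*25.34 + 173.54*25.34) / (473.17 + 673.75 + 173.54)
    = 109054 / 1320.5 ≈ 82.59 °C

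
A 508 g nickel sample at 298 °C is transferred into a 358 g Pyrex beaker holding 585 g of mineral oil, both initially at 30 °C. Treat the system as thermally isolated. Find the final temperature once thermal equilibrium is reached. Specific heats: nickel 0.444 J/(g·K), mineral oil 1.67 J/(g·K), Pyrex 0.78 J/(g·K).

With ΣQ=0 the equilibrium temperature is the m·c-weighted mean:
T_f = (225.55·298 + 976.95·30 + 279.24·30) / (225.55 + 976.95 + 279.24)
    = 104900 / 1481.7 ≈ 70.80 °C

T_f ≈ 70.8 °C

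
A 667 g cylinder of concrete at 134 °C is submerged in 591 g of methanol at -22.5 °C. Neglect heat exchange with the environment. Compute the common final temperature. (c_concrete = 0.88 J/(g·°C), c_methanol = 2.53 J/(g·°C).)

Taking heat into each body as positive, Σ m c ΔT = 0:
667×0.88×(T − 134) + 591×2.53×(T − (-22.5)) = 0
2082.2 T = 45010
T = 45010/2082.2 ≈ 21.62 °C

T_f ≈ 21.6 °C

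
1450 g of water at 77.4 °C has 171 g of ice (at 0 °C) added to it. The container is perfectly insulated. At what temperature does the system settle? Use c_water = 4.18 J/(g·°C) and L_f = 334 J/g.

T_f ≈ 60.8 °C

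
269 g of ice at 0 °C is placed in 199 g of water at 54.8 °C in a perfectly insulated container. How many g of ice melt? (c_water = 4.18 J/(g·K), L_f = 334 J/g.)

Heat available from the water dropping to 0 °C: 199×4.18×54.8 = 45584 J.
Fully melting the ice requires m_ice L_f = 269×334 = 89846 J.
That's not enough to melt it all — equilibrium is at 0 °C with ice remaining.
m_melt = 45584 / L_f = 136.5 g.

m_melted ≈ 136 g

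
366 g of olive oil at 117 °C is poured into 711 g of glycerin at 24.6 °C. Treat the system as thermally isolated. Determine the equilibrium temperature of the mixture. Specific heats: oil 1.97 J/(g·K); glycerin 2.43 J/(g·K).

T_f ≈ 51.8 °C

T_f is the heat-capacity-weighted average of the initial temperatures:
T_f = (721.02×117 + 1727.7×24.6) / (721.02 + 1727.7)
    = 126861 / 2448.8 ≈ 51.81 °C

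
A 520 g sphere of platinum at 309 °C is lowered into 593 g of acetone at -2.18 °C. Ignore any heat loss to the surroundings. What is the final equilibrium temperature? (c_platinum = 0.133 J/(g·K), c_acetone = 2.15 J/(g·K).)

Heat lost by the platinum equals heat gained by the acetone:
520×0.133×(309 − T) = 593×2.15×(T − (-2.18))
69.16(309 − T) = 1275(T − (-2.18))
1344.1 T = 18591  ⇒  T ≈ 13.83 °C

T_f ≈ 13.8 °C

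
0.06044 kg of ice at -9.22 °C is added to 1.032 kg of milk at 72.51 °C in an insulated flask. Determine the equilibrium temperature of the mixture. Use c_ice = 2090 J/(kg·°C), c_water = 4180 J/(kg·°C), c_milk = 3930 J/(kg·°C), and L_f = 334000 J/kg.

T_f ≈ 63.3 °C

Energy conservation, ΣQ = 0:
warm ice to 0 °C: 0.06044·2090·(0 − (-9.22)) = 1164.7
  melt ice: 0.06044·334000 = 20187
  meltwater 0→T: 0.06044·4180·T = 252.64 T
  milk: 4055.8(T − 72.51)
4308.4 T = 294083 − 21352 = 272732
T ≈ 63.30 °C. Since T > 0 °C, the all-ice-melts assumption holds.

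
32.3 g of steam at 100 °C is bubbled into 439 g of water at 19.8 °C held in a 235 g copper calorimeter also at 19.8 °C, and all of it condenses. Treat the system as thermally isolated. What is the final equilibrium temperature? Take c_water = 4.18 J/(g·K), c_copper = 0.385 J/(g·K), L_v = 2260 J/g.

Energy balance with sensible and latent terms:
steam→water at 100 °C releases m L_v = 32.3×2260 = 72998
  condensed water 100 °C→T: 135.01(T − 100)
  original water: 1835(T − 19.8)
  cup: 90.48(T − 19.8)
2060.5 T = 72998 + 13501 + 38125 = 124624
T ≈ 60.48 °C — below 100 °C, confirming all the steam condensed.

T_f ≈ 60.5 °C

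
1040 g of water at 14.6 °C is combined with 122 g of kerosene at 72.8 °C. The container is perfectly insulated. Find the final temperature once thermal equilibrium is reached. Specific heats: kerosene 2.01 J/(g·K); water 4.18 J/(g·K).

T_f ≈ 17.7 °C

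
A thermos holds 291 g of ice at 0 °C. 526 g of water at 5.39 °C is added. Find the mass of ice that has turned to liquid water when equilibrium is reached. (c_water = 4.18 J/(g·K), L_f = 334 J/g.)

Water can give up m c ΔT = 526×4.18×5.39 = 11851 J before reaching 0 °C.
To melt every bit of ice: 291×334 = 97194 J.
Since 11851 < 97194 J, not all the ice melts; equilibrium is at 0 °C.
m_melted×334 = 11851  ⇒  m_melted ≈ 35.48 g.

m_melted ≈ 35.5 g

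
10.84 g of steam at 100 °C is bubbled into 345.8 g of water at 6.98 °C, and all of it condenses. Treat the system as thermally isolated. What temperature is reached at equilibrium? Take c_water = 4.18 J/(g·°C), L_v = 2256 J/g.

T_f ≈ 26.2 °C

Let T be the final temperature. ΣQ_i = 0:
latent heat released on condensation: 10.84×2256 = 24455; condensed water 100 °C→T: 45.31(T − 100); water warms: 345.8×4.18×(T − 6.98) = 1445.4(T − 6.98)
1490.8 T = 24455 + 4531.1 + 10089 = 39075
T ≈ 26.21 °C (< 100 °C, so full condensation is consistent).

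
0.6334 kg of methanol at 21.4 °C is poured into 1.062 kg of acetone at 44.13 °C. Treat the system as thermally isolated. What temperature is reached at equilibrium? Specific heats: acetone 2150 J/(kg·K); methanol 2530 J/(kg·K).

T_f is the heat-capacity-weighted average of the initial temperatures:
T_f = (2283.3·44.13 + 1602.5·21.4) / (2283.3 + 1602.5)
    = 135056 / 3885.8 ≈ 34.76 °C

T_f ≈ 34.8 °C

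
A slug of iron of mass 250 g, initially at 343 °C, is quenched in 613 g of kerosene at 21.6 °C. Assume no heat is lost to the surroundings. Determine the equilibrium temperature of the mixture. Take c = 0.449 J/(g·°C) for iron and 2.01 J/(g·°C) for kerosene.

Let T be the final temperature. ΣQ_i = 0:
250*0.449*(T − 343) + 613*2.01*(T − 21.6) = 0
1344.4 T = 65116
T = 65116 / 1344.4 = 48.4 °C

T_f ≈ 48.4 °C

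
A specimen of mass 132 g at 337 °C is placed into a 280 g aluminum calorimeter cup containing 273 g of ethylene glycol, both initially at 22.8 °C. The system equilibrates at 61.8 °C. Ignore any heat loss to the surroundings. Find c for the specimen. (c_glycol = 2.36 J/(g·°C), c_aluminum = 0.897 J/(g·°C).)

c ≈ 0.961 J/(g·°C)

Setting the total heat transfer to zero:
132·c·(61.8 − 337) + 273·2.36·(61.8 − 22.8) + 280·0.897·(61.8 − 22.8) = 0
-36326 c = -34922
c = -34922/-36326 ≈ 0.9613 J/(g·°C)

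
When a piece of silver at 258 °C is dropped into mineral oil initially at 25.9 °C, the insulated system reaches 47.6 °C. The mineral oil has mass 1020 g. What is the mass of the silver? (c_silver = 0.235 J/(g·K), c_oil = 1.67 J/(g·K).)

Energy conservation, ΣQ = 0:
m×0.235×(47.6 − 258) + 1020×1.67×(47.6 − 25.9) = 0
-49.44 m = -36964
m = -36964/-49.44 ≈ 747.6 g

m ≈ 748 g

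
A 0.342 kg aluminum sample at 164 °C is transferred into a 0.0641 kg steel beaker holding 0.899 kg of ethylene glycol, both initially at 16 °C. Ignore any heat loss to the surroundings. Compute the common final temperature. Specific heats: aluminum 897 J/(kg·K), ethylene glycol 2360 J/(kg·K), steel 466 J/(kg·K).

T_f ≈ 34.5 °C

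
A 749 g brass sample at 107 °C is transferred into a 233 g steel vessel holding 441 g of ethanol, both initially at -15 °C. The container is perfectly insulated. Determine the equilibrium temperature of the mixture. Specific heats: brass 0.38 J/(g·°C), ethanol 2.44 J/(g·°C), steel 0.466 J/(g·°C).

Taking heat into each body as positive, Σ m c ΔT = 0:
749·0.38·(T − 107) + 441·2.44·(T − (-15)) + 233·0.466·(T − (-15)) = 0
284.62(T − 107) + 1076(T − (-15)) + 108.58(T − (-15)) = 0
1469.2 T = 12685
T = 12685 / 1469.2 = 8.63 °C

T_f ≈ 8.6 °C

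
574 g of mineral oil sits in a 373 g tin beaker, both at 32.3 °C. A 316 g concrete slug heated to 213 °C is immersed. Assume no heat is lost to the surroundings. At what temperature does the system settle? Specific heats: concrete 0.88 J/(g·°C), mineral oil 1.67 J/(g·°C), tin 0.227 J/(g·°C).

T_f ≈ 70.3 °C

Setting the total heat transfer to zero:
316×0.88×(T − 213) + 574×1.67×(T − 32.3) + 373×0.227×(T − 32.3) = 0
278.08(T − 213) + 958.58(T − 32.3) + 84.67(T − 32.3) = 0
1321.3 T = 92928
T ≈ 70.33 °C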